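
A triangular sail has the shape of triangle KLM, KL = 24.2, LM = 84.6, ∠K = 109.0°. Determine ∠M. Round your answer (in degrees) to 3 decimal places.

Law of sines: sin M = KL·sin K/LM ≈ 0.27047.
Since LM ≥ KL, only the acute value applies: ∠M ≈ 15.69°.
Then ∠L = 180° − ∠K − ∠M ≈ 55.31°.

15.692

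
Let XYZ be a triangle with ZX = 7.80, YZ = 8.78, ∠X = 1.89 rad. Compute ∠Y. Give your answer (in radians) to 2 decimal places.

∠Y ≈ 1.00 rad

Law of sines: sin Y = ZX·sin X/YZ ≈ 0.84351.
Since YZ ≥ ZX, only the acute value applies: ∠Y ≈ 1.004 rad.
Then ∠Z = π − ∠X − ∠Y ≈ 0.248 rad.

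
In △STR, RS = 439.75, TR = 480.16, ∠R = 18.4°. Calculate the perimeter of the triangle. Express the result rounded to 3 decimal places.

perimeter ≈ 1072.300

By the law of cosines, ST² = TR² + RS² − 2·TR·RS·cos R = 23223, so ST ≈ 152.39.
Semiperimeter s = (480.16+439.75+152.39)/2 = 536.15.
Perimeter = 480.16 + 439.75 + 152.39 = 1072.3.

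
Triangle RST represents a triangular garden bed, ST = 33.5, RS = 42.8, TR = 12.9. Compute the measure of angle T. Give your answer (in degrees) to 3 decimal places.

128.937

By the law of cosines, cos T = (ST² + TR² − RS²) / (2·ST·TR) ≈ -0.62846, so ∠T ≈ 128.94°.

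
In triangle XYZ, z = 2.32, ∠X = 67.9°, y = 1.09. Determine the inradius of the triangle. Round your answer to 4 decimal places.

0.4206

By the law of cosines, x² = y² + z² − 2·y·z·cos X = 4.6677, so x ≈ 2.1605.
Area = ½·y·z·sin X ≈ 1.1715.
Semiperimeter s = (2.1605+1.09+2.32)/2 = 2.7852.
Inradius = area/s = 1.1715/2.7852 ≈ 0.42061.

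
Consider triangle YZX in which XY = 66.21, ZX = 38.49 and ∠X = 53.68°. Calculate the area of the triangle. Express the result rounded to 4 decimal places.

Area = ½·ZX·XY·sin X ≈ 1026.7.

area ≈ 1026.6597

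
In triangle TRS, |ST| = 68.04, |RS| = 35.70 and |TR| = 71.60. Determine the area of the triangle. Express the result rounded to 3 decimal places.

1198.864

Semiperimeter s = (35.7 + 68.04 + 71.6)/2 = 87.67.
Heron's formula: area = √(87.67·51.97·19.63·16.07) ≈ 1198.9.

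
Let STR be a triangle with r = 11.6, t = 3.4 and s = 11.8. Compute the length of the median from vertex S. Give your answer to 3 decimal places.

Median from S: ½√(2·t² + 2·r² − s²) ≈ 6.1847.

6.185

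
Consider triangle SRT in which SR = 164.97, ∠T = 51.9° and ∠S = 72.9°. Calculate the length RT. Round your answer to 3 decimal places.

The third angle is ∠R = 180° − ∠T − ∠S = 55.20°.
Law of sines: RT = SR·sin S/sin T ≈ 200.37.

200.369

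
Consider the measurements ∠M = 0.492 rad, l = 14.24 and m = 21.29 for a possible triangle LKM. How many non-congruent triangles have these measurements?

l·sin M = 14.24·sin(0.492 rad) ≈ 6.727.
Since m ≥ l, exactly one triangle exists.

1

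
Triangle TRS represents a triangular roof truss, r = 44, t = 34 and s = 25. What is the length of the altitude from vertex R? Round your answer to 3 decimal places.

Semiperimeter p = (34 + 44 + 25)/2 = 51.5.
Heron's formula: area = √(51.5·17.5·7.5·26.5) ≈ 423.23.
The altitude from R has length 2·area/r ≈ 19.238.

h_R ≈ 19.238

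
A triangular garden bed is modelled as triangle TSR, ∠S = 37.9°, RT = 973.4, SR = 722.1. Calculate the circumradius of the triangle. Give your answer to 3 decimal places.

792.303

Law of sines: sin T = SR·sin S/RT ≈ 0.45570.
Since RT ≥ SR, only the acute value applies: ∠T ≈ 27.11°.
Then ∠R = 180° − ∠S − ∠T ≈ 114.99°.
Law of sines gives TS = RT·sin R/sin S ≈ 1436.3.
Circumradius = RT/(2 sin S) ≈ 792.3.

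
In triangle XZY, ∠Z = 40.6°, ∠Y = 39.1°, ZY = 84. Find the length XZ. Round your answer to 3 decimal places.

53.844

The third angle is ∠X = 180° − ∠Z − ∠Y = 100.30°.
Law of sines: XZ = ZY·sin Y/sin X ≈ 53.844.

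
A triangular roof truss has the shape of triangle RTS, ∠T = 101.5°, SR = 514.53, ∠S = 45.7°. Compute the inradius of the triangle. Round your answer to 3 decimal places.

The third angle is ∠R = 180° − ∠T − ∠S = 32.80°.
Law of sines: TS = SR·sin R/sin T ≈ 284.44.
Law of sines: RT = SR·sin S/sin T ≈ 375.79.
Area = ½·SR·TS·sin S ≈ 52371.
Semiperimeter s = (284.44+514.53+375.79)/2 = 587.38.
Inradius = area/s = 52371/587.38 ≈ 89.161.

r ≈ 89.161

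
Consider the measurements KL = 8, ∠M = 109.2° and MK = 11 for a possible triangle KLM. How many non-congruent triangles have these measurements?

MK·sin M = 11·sin(109.2°) ≈ 10.39.
Since ∠M is not acute, a triangle exists only if KL > MK; here KL ≤ MK, so there is no triangle.

0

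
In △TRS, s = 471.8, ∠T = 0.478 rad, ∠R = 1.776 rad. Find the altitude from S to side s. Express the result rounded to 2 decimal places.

The third angle is ∠S = π − ∠T − ∠R = 0.888 rad.
Law of sines: t = s·sin T/sin S ≈ 279.84.
Law of sines: r = s·sin R/sin S ≈ 595.58.
Area = ½·s·t·sin R ≈ 64629.
The altitude from S has length 2·area/s ≈ 273.97.

h_S ≈ 273.97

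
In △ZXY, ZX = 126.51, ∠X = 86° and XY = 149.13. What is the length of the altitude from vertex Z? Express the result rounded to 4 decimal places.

By the law of cosines, YZ² = ZX² + XY² − 2·ZX·XY·cos X = 35612, so YZ ≈ 188.71.
Area = ½·ZX·XY·sin X ≈ 9410.2.
The altitude from Z has length 2·area/XY ≈ 126.2.

h_Z ≈ 126.2018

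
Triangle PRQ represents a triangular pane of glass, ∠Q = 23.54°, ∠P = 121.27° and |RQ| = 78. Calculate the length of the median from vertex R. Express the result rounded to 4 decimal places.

54.9068

The third angle is ∠R = 180° − ∠Q − ∠P = 35.19°.
Law of sines: |QP| = |RQ|·sin R/sin P ≈ 52.59.
Law of sines: |PR| = |RQ|·sin Q/sin P ≈ 36.447.
Median from R: ½√(2·|PR|² + 2·|RQ|² − |QP|²) ≈ 54.907.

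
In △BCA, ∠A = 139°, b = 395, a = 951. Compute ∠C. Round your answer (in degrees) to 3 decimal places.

25.187

Law of sines: sin B = b·sin A/a ≈ 0.27250.
Since a ≥ b, only the acute value applies: ∠B ≈ 15.81°.
Then ∠C = 180° − ∠A − ∠B ≈ 25.19°.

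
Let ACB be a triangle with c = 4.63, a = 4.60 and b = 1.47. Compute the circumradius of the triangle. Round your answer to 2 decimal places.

R ≈ 2.34

By the law of cosines, cos A = (c² + b² − a²) / (2·c·b) ≈ 0.17909, so ∠A ≈ 1.391 rad.
Circumradius = a/(2 sin A) ≈ 2.3378.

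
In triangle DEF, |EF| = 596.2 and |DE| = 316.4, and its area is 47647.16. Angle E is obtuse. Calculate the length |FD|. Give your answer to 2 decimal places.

From area = ½·|DE|·|EF|·sin E, we get sin E = 2·area/(|DE|·|EF|) ≈ 0.50517.
Taking the obtuse solution, ∠E ≈ 149.66°.
Law of cosines then gives |FD| ≈ 883.83.

883.83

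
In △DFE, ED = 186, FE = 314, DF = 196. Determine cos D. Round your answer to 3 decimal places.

cos D ≈ -0.351

By the law of cosines, cos D = (ED² + DF² − FE²) / (2·ED·DF) ≈ -0.35089, so ∠D ≈ 110.54°.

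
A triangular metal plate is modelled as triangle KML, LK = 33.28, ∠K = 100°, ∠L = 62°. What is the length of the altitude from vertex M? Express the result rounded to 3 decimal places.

93.646

The third angle is ∠M = 180° − ∠L − ∠K = 18.00°.
Law of sines: ML = LK·sin K/sin M ≈ 106.06.
Law of sines: KM = LK·sin L/sin M ≈ 95.09.
Area = ½·LK·ML·sin L ≈ 1558.3.
The altitude from M has length 2·area/LK ≈ 93.646.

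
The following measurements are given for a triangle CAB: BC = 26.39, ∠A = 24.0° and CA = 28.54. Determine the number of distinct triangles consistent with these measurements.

CA·sin A = 28.54·sin(24.0°) ≈ 11.61.
Since CA sin A < BC < CA (11.61 < 26.39 < 28.54), two triangles exist.

2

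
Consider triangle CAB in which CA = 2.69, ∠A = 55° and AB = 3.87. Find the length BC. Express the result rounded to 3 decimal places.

3.205

By the law of cosines, BC² = CA² + AB² − 2·CA·AB·cos A = 10.271, so BC ≈ 3.2048.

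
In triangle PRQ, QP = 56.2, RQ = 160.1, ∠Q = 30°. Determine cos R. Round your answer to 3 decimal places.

0.970

By the law of cosines, PR² = RQ² + QP² − 2·RQ·QP·cos Q = 13206, so PR ≈ 114.92.
Law of cosines again: cos R = (PR² + RQ² − QP²)/(2·PR·RQ) ≈ 0.96964, so ∠R ≈ 14.15°.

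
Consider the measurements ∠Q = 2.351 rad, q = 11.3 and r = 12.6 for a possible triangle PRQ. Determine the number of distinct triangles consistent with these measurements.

r·sin Q = 12.6·sin(2.351 rad) ≈ 8.956.
Since ∠Q is not acute, a triangle exists only if q > r; here q ≤ r, so there is no triangle.

0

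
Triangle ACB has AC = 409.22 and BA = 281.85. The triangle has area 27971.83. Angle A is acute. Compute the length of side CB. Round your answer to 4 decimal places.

From area = ½·BA·AC·sin A, we get sin A = 2·area/(BA·AC) ≈ 0.48504.
Taking the acute solution, ∠A ≈ 29.01°.
Law of cosines then gives CB ≈ 212.54.

212.5435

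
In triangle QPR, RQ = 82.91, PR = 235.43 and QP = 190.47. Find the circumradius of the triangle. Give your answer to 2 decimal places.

127.76

By the law of cosines, cos Q = (RQ² + QP² − PR²) / (2·RQ·QP) ≈ -0.38863, so ∠Q ≈ 1.970 rad.
Circumradius = PR/(2 sin Q) ≈ 127.76.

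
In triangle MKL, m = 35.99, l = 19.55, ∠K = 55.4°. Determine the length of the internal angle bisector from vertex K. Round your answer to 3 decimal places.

22.433

By the law of cosines, k² = l² + m² − 2·l·m·cos K = 878.41, so k ≈ 29.638.
The bisector from K has length 2·l·m·cos(∠K/2)/(l+m) ≈ 22.433.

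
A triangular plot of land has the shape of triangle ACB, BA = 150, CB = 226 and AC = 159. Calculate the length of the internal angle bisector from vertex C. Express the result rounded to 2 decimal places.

By the law of cosines, cos C = (AC² + CB² − BA²) / (2·AC·CB) ≈ 0.74939, so ∠C ≈ 41.46°.
The bisector from C has length 2·AC·CB·cos(∠C/2)/(AC+CB) ≈ 174.58.

t_C ≈ 174.58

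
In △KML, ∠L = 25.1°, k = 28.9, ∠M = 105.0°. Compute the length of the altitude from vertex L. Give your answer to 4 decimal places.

The third angle is ∠K = 180° − ∠M − ∠L = 49.90°.
Law of sines: m = k·sin M/sin K ≈ 36.494.
Law of sines: l = k·sin L/sin K ≈ 16.027.
Area = ½·k·m·sin L ≈ 223.7.
The altitude from L has length 2·area/l ≈ 27.915.

h_L ≈ 27.9153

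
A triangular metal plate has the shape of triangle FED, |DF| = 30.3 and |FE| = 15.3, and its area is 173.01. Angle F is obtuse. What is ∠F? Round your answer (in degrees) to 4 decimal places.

From area = ½·|DF|·|FE|·sin F, we get sin F = 2·area/(|DF|·|FE|) ≈ 0.74639.
Taking the obtuse solution, ∠F ≈ 131.72°.

131.7212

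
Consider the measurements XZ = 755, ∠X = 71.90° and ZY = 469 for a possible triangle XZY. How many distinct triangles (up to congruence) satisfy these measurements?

XZ·sin X = 755·sin(71.90°) ≈ 717.6.
Since ZY = 469 < 717.6 = XZ sin X, no triangle exists.

0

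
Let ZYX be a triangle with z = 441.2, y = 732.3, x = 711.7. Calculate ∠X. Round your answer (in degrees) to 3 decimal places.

By the law of cosines, cos X = (z² + y² − x²) / (2·z·y) ≈ 0.34728, so ∠X ≈ 69.68°.

69.679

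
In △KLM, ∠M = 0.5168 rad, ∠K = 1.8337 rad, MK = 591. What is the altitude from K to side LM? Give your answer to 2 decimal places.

The third angle is ∠L = π − ∠M − ∠K = 0.7911 rad.
Law of sines: LM = MK·sin K/sin L ≈ 802.52.
Law of sines: KL = MK·sin M/sin L ≈ 410.64.
Area = ½·MK·LM·sin M ≈ 1.1717e+05.
The altitude from K has length 2·area/LM ≈ 292.01.

h_K ≈ 292.01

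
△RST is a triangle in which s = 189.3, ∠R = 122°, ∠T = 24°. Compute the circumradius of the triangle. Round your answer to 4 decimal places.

The third angle is ∠S = 180° − ∠T − ∠R = 34.00°.
Law of sines: r = s·sin R/sin S ≈ 287.08.
Law of sines: t = s·sin T/sin S ≈ 137.69.
Circumradius = s/(2 sin S) ≈ 169.26.

169.2618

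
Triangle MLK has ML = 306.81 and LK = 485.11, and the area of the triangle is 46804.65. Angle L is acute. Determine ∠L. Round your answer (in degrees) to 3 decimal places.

From area = ½·ML·LK·sin L, we get sin L = 2·area/(ML·LK) ≈ 0.62894.
Taking the acute solution, ∠L ≈ 38.97°.

∠L ≈ 38.972°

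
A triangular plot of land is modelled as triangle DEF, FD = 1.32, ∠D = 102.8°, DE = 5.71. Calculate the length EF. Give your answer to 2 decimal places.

6.14

By the law of cosines, EF² = FD² + DE² − 2·FD·DE·cos D = 37.686, so EF ≈ 6.1389.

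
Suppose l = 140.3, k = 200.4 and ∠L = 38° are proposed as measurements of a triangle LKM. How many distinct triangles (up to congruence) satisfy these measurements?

2

k·sin L = 200.4·sin(38°) ≈ 123.4.
Since k sin L < l < k (123.4 < 140.3 < 200.4), two triangles exist.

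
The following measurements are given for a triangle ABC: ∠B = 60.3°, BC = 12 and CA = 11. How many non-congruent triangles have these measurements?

BC·sin B = 12·sin(60.3°) ≈ 10.42.
Since BC sin B < CA < BC (10.42 < 11 < 12), two triangles exist.

2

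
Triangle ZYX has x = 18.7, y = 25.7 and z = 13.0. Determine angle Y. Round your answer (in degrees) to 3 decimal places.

106.957

By the law of cosines, cos Y = (x² + z² − y²) / (2·x·z) ≈ -0.29165, so ∠Y ≈ 106.96°.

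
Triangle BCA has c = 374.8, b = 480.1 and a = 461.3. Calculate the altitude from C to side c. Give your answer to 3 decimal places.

Semiperimeter s = (480.1 + 374.8 + 461.3)/2 = 658.1.
Heron's formula: area = √(658.1·178·283.3·196.8) ≈ 80815.
The altitude from C has length 2·area/c ≈ 431.24.

431.243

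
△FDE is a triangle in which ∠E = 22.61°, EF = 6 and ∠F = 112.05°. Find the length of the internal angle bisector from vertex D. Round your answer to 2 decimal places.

t_D ≈ 4.23

The third angle is ∠D = 180° − ∠E − ∠F = 45.34°.
Law of sines: DE = EF·sin F/sin D ≈ 7.8184.
Law of sines: FD = EF·sin E/sin D ≈ 3.243.
The bisector from D has length 2·FD·DE·cos(∠D/2)/(FD+DE) ≈ 4.2303.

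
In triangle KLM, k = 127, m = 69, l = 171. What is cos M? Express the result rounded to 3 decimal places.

By the law of cosines, cos M = (k² + l² − m²) / (2·k·l) ≈ 0.93496, so ∠M ≈ 20.78°.

0.935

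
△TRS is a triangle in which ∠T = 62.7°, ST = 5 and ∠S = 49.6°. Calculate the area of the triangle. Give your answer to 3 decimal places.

The third angle is ∠R = 180° − ∠S − ∠T = 67.70°.
Law of sines: RS = ST·sin T/sin R ≈ 4.8022.
Law of sines: TR = ST·sin S/sin R ≈ 4.1155.
Area = ½·ST·RS·sin S ≈ 9.1427.

9.143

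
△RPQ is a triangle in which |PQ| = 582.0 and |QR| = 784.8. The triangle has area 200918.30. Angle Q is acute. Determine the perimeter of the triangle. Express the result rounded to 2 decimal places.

perimeter ≈ 2088.15

From area = ½·|PQ|·|QR|·sin Q, we get sin Q = 2·area/(|PQ|·|QR|) ≈ 0.87977.
Taking the acute solution, ∠Q ≈ 61.61°.
Law of cosines then gives |RP| ≈ 721.35.
Perimeter = 582 + 784.8 + 721.35 = 2088.2.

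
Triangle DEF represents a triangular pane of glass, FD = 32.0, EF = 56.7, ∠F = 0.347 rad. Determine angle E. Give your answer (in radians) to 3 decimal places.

By the law of cosines, DE² = EF² + FD² − 2·EF·FD·cos F = 826.38, so DE ≈ 28.747.
Law of cosines again: cos E = (DE² + EF² − FD²)/(2·DE·EF) ≈ 0.92557, so ∠E ≈ 0.388 rad.

0.388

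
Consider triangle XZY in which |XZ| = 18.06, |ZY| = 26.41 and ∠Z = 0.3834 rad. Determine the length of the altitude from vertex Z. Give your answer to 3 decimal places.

h_Z ≈ 15.135

By the law of cosines, |YX|² = |XZ|² + |ZY|² − 2·|XZ|·|ZY|·cos Z = 138.98, so |YX| ≈ 11.789.
Area = ½·|XZ|·|ZY|·sin Z ≈ 89.21.
The altitude from Z has length 2·area/|YX| ≈ 15.135.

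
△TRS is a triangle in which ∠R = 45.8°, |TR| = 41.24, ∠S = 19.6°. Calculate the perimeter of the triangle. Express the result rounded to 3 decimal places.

perimeter ≈ 241.156

The third angle is ∠T = 180° − ∠R − ∠S = 114.60°.
Law of sines: |RS| = |TR|·sin T/sin S ≈ 111.78.
Law of sines: |ST| = |TR|·sin R/sin S ≈ 88.136.
Semiperimeter s = (111.78+88.136+41.24)/2 = 120.58.
Perimeter = 111.78 + 88.136 + 41.24 = 241.16.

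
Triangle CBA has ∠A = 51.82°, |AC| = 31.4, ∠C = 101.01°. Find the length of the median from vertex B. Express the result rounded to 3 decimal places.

m_B ≈ 59.097

The third angle is ∠B = 180° − ∠A − ∠C = 27.17°.
Law of sines: |BA| = |AC|·sin C/sin B ≈ 67.499.
Law of sines: |CB| = |AC|·sin A/sin B ≈ 54.054.
Median from B: ½√(2·|CB|² + 2·|BA|² − |AC|²) ≈ 59.097.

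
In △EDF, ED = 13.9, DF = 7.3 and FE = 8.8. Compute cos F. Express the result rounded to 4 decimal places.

-0.4863

By the law of cosines, cos F = (DF² + FE² − ED²) / (2·DF·FE) ≈ -0.48630, so ∠F ≈ 119.10°.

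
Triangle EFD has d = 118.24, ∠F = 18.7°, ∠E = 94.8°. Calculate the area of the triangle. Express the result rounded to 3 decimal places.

The third angle is ∠D = 180° − ∠E − ∠F = 66.50°.
Law of sines: e = d·sin E/sin D ≈ 128.48.
Law of sines: f = d·sin F/sin D ≈ 41.338.
Area = ½·d·e·sin F ≈ 2435.3.

area ≈ 2435.322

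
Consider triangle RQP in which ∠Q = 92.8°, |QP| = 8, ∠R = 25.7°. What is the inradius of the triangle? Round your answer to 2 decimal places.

r ≈ 3.04

The third angle is ∠P = 180° − ∠R − ∠Q = 61.50°.
Law of sines: |PR| = |QP|·sin Q/sin R ≈ 18.426.
Law of sines: |RQ| = |QP|·sin P/sin R ≈ 16.212.
Area = ½·|QP|·|PR|·sin P ≈ 64.771.
Semiperimeter s = (8+18.426+16.212)/2 = 21.319.
Inradius = area/s = 64.771/21.319 ≈ 3.0382.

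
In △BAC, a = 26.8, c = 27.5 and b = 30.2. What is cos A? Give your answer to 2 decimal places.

0.57

By the law of cosines, cos A = (c² + b² − a²) / (2·c·b) ≈ 0.57197, so ∠A ≈ 55.11°.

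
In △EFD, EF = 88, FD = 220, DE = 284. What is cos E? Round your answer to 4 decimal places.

cos E ≈ 0.8003

By the law of cosines, cos E = (DE² + EF² − FD²) / (2·DE·EF) ≈ 0.80026, so ∠E ≈ 36.85°.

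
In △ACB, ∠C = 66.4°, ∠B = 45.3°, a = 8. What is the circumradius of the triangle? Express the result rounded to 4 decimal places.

R ≈ 4.3051

The third angle is ∠A = 180° − ∠C − ∠B = 68.30°.
Law of sines: c = a·sin C/sin A ≈ 7.89.
Law of sines: b = a·sin B/sin A ≈ 6.1201.
Circumradius = a/(2 sin A) ≈ 4.3051.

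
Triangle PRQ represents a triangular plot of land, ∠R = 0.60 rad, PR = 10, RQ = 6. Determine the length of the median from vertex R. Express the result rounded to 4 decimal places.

By the law of cosines, QP² = PR² + RQ² − 2·PR·RQ·cos R = 36.96, so QP ≈ 6.0795.
Median from R: ½√(2·PR² + 2·RQ² − QP²) ≈ 7.6655.

m_R ≈ 7.6655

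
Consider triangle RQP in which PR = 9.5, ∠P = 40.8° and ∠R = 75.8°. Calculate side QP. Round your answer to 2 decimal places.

10.30

The third angle is ∠Q = 180° − ∠P − ∠R = 63.40°.
Law of sines: QP = PR·sin R/sin Q ≈ 10.3.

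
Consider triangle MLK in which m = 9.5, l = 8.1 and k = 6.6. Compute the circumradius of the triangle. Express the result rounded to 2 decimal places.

By the law of cosines, cos M = (l² + k² − m²) / (2·l·k) ≈ 0.17695, so ∠M ≈ 79.81°.
Circumradius = m/(2 sin M) ≈ 4.8262.

4.83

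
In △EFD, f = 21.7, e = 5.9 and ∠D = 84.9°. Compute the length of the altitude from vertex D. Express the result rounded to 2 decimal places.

By the law of cosines, d² = e² + f² − 2·e·f·cos D = 482.94, so d ≈ 21.976.
Area = ½·e·f·sin D ≈ 63.762.
The altitude from D has length 2·area/d ≈ 5.8029.

5.80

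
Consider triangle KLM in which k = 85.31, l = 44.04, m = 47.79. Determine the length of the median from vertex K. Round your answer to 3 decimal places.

Median from K: ½√(2·l² + 2·m² − k²) ≈ 17.095.

17.095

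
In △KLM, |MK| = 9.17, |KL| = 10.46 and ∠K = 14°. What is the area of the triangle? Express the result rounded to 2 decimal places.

11.60

Area = ½·|MK|·|KL|·sin K ≈ 11.602.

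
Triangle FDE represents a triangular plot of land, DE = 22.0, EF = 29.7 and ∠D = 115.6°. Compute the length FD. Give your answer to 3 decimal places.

Law of sines: sin F = DE·sin D/EF ≈ 0.66802.
Since EF ≥ DE, only the acute value applies: ∠F ≈ 41.91°.
Then ∠E = 180° − ∠D − ∠F ≈ 22.49°.
Law of sines gives FD = EF·sin E/sin D ≈ 12.595.

12.595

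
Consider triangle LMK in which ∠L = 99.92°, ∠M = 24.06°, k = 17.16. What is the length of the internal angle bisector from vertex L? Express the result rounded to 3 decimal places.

t_L ≈ 7.277

The third angle is ∠K = 180° − ∠L − ∠M = 56.02°.
Law of sines: l = k·sin L/sin K ≈ 20.384.
Law of sines: m = k·sin M/sin K ≈ 8.4367.
The bisector from L has length 2·m·k·cos(∠L/2)/(m+k) ≈ 7.2772.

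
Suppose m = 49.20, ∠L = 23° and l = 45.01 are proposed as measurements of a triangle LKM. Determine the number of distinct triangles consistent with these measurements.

m·sin L = 49.20·sin(23°) ≈ 19.22.
Since m sin L < l < m (19.22 < 45.01 < 49.20), two triangles exist.

2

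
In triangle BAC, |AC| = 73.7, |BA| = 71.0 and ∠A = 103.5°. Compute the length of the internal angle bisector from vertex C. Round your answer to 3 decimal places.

t_C ≈ 84.693

By the law of cosines, |CB|² = |BA|² + |AC|² − 2·|BA|·|AC|·cos A = 12916, so |CB| ≈ 113.65.
Law of cosines again: cos C = (|AC|² + |CB|² − |BA|²)/(2·|AC|·|CB|) ≈ 0.79434, so ∠C ≈ 37.41°.
The bisector from C has length 2·|AC|·|CB|·cos(∠C/2)/(|AC|+|CB|) ≈ 84.693.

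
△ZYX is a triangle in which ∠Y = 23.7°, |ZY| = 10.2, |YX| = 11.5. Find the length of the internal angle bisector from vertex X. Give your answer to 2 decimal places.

5.66

By the law of cosines, |XZ|² = |ZY|² + |YX|² − 2·|ZY|·|YX|·cos Y = 21.476, so |XZ| ≈ 4.6342.
Law of cosines again: cos X = (|YX|² + |XZ|² − |ZY|²)/(2·|YX|·|XZ|) ≈ 0.46615, so ∠X ≈ 62.22°.
The bisector from X has length 2·|YX|·|XZ|·cos(∠X/2)/(|YX|+|XZ|) ≈ 5.6562.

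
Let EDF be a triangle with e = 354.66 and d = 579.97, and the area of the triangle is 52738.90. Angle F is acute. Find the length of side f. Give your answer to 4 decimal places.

330.1072

From area = ½·e·d·sin F, we get sin F = 2·area/(e·d) ≈ 0.51279.
Taking the acute solution, ∠F ≈ 0.538 rad.
Law of cosines then gives f ≈ 330.11.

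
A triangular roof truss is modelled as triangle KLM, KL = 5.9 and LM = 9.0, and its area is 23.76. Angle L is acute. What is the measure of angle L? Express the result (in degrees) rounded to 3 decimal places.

63.498

From area = ½·KL·LM·sin L, we get sin L = 2·area/(KL·LM) ≈ 0.89492.
Taking the acute solution, ∠L ≈ 63.50°.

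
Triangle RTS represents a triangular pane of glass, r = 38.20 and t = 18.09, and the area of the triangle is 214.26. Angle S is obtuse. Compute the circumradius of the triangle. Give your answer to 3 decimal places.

43.201

From area = ½·r·t·sin S, we get sin S = 2·area/(r·t) ≈ 0.62011.
Taking the obtuse solution, ∠S ≈ 141.68°.
Law of cosines then gives s ≈ 53.579.
Circumradius = s/(2 sin S) ≈ 43.201.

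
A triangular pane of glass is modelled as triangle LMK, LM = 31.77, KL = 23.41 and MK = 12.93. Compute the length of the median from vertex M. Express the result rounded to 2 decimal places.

m_M ≈ 21.24

Median from M: ½√(2·LM² + 2·MK² − KL²) ≈ 21.243.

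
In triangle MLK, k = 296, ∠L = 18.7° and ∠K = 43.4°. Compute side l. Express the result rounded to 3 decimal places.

138.121

The third angle is ∠M = 180° − ∠L − ∠K = 117.90°.
Law of sines: l = k·sin L/sin K ≈ 138.12.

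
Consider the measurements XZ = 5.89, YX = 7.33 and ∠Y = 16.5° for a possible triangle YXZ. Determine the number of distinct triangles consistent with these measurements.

YX·sin Y = 7.33·sin(16.5°) ≈ 2.082.
Since YX sin Y < XZ < YX (2.082 < 5.89 < 7.33), two triangles exist.

2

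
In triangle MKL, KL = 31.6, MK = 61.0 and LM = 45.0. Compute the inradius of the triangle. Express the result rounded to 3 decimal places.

Semiperimeter s = (31.6 + 45 + 61)/2 = 68.8.
Heron's formula: area = √(68.8·37.2·23.8·7.8) ≈ 689.29.
Inradius = area/s = 689.29/68.8 ≈ 10.019.

10.019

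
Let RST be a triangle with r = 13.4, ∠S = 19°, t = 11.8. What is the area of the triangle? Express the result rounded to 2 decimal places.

Area = ½·t·r·sin S ≈ 25.739.

area ≈ 25.74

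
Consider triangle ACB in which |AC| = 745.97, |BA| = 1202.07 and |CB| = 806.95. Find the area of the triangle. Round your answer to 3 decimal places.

Semiperimeter s = (806.95 + 1202.1 + 745.97)/2 = 1377.5.
Heron's formula: area = √(1377.5·570.54·175.42·631.52) ≈ 2.9507e+05.

area ≈ 295074.027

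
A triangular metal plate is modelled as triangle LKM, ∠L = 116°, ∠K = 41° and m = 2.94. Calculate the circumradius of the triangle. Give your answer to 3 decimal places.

R ≈ 3.762

The third angle is ∠M = 180° − ∠L − ∠K = 23.00°.
Law of sines: l = m·sin L/sin M ≈ 6.7628.
Law of sines: k = m·sin K/sin M ≈ 4.9364.
Circumradius = m/(2 sin M) ≈ 3.7622.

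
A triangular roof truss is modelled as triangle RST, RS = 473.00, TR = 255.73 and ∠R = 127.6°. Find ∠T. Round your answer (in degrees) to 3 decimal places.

∠T ≈ 34.546°

By the law of cosines, ST² = TR² + RS² − 2·TR·RS·cos R = 4.3673e+05, so ST ≈ 660.86.
Law of cosines again: cos T = (ST² + TR² − RS²)/(2·ST·TR) ≈ 0.82367, so ∠T ≈ 34.55°.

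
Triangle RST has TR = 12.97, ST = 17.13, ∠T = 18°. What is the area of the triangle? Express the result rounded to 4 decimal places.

Area = ½·ST·TR·sin T ≈ 34.328.

area ≈ 34.3281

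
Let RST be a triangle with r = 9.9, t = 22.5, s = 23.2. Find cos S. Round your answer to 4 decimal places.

0.1482

By the law of cosines, cos S = (t² + r² − s²) / (2·t·r) ≈ 0.14819, so ∠S ≈ 81.48°.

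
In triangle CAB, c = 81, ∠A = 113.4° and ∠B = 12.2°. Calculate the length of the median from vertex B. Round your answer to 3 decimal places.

85.726

The third angle is ∠C = 180° − ∠A − ∠B = 54.40°.
Law of sines: a = c·sin A/sin C ≈ 91.425.
Law of sines: b = c·sin B/sin C ≈ 21.052.
Median from B: ½√(2·c² + 2·a² − b²) ≈ 85.726.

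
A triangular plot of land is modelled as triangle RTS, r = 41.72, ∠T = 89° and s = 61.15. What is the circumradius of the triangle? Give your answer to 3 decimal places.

By the law of cosines, t² = s² + r² − 2·s·r·cos T = 5390.8, so t ≈ 73.422.
Area = ½·s·r·sin T ≈ 1275.4.
Circumradius = t/(2 sin T) ≈ 36.717.

36.717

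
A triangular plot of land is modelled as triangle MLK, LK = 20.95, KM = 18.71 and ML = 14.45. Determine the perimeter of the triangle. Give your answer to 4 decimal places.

54.1100

Perimeter = 20.95 + 18.71 + 14.45 = 54.11.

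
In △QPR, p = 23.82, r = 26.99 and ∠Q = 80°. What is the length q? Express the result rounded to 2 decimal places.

32.75

By the law of cosines, q² = p² + r² − 2·p·r·cos Q = 1072.6, so q ≈ 32.75.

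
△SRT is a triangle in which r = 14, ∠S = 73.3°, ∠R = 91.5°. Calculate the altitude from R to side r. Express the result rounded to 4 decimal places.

The third angle is ∠T = 180° − ∠S − ∠R = 15.20°.
Law of sines: s = r·sin S/sin R ≈ 13.414.
Law of sines: t = r·sin T/sin R ≈ 3.6719.
Area = ½·r·s·sin T ≈ 24.619.
The altitude from R has length 2·area/r ≈ 3.517.

3.5170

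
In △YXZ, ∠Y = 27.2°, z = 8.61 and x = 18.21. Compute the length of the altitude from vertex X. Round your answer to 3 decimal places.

By the law of cosines, y² = x² + z² − 2·x·z·cos Y = 126.84, so y ≈ 11.262.
Area = ½·x·z·sin Y ≈ 35.834.
The altitude from X has length 2·area/x ≈ 3.9356.

3.936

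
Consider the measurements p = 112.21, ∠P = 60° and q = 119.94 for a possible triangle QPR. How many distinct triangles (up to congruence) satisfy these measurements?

2

q·sin P = 119.94·sin(60°) ≈ 103.9.
Since q sin P < p < q (103.9 < 112.21 < 119.94), two triangles exist.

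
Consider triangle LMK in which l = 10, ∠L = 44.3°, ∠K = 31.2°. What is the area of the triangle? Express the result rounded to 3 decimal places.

area ≈ 35.905

The third angle is ∠M = 180° − ∠K − ∠L = 104.50°.
Law of sines: m = l·sin M/sin L ≈ 13.862.
Law of sines: k = l·sin K/sin L ≈ 7.4172.
Area = ½·l·m·sin K ≈ 35.905.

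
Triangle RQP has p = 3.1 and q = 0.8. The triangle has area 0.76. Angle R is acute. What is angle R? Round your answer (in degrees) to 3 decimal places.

∠R ≈ 37.800°

From area = ½·q·p·sin R, we get sin R = 2·area/(q·p) ≈ 0.61290.
Taking the acute solution, ∠R ≈ 37.80°.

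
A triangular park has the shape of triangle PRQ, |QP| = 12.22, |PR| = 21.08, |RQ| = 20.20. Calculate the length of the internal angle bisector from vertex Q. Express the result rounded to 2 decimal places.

11.94

By the law of cosines, cos Q = (|RQ|² + |QP|² − |PR|²) / (2·|RQ|·|QP|) ≈ 0.22889, so ∠Q ≈ 76.77°.
The bisector from Q has length 2·|RQ|·|QP|·cos(∠Q/2)/(|RQ|+|QP|) ≈ 11.937.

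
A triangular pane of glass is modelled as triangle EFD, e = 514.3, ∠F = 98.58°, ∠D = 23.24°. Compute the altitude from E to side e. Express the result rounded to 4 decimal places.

236.1552

The third angle is ∠E = 180° − ∠F − ∠D = 58.18°.
Law of sines: f = e·sin F/sin E ≈ 598.49.
Law of sines: d = e·sin D/sin E ≈ 238.83.
Area = ½·e·f·sin D ≈ 60727.
The altitude from E has length 2·area/e ≈ 236.16.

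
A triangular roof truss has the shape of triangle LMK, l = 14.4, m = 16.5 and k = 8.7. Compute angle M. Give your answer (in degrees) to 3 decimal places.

87.530

By the law of cosines, cos M = (k² + l² − m²) / (2·k·l) ≈ 0.04310, so ∠M ≈ 87.53°.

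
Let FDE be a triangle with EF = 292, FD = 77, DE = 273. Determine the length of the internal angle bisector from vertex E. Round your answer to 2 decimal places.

By the law of cosines, cos E = (DE² + EF² − FD²) / (2·DE·EF) ≈ 0.96508, so ∠E ≈ 15.19°.
The bisector from E has length 2·DE·EF·cos(∠E/2)/(DE+EF) ≈ 279.71.

t_E ≈ 279.71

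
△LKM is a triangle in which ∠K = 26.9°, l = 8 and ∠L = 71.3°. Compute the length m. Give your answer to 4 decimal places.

8.3595

The third angle is ∠M = 180° − ∠L − ∠K = 81.80°.
Law of sines: m = l·sin M/sin L ≈ 8.3595.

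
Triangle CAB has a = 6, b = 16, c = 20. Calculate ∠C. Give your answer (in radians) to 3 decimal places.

By the law of cosines, cos C = (a² + b² − c²) / (2·a·b) ≈ -0.56250, so ∠C ≈ 2.168 rad.

∠C ≈ 2.168 rad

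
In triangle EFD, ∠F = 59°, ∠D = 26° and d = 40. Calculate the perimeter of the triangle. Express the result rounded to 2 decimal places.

perimeter ≈ 209.11

The third angle is ∠E = 180° − ∠F − ∠D = 95.00°.
Law of sines: e = d·sin E/sin D ≈ 90.9.
Law of sines: f = d·sin F/sin D ≈ 78.214.
Semiperimeter s = (90.9+78.214+40)/2 = 104.56.
Perimeter = 90.9 + 78.214 + 40 = 209.11.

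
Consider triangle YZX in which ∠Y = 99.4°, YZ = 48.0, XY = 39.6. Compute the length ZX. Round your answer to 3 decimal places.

By the law of cosines, ZX² = XY² + YZ² − 2·XY·YZ·cos Y = 4493.1, so ZX ≈ 67.03.

67.030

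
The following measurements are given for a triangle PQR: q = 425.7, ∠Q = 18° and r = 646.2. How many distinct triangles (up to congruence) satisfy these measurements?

r·sin Q = 646.2·sin(18°) ≈ 199.7.
Since r sin Q < q < r (199.7 < 425.7 < 646.2), two triangles exist.

2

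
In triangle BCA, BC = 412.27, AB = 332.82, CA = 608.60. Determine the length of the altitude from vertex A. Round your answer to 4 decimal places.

314.5558

Semiperimeter s = (608.6 + 332.82 + 412.27)/2 = 676.85.
Heron's formula: area = √(676.85·68.245·344.03·264.58) ≈ 64841.
The altitude from A has length 2·area/BC ≈ 314.56.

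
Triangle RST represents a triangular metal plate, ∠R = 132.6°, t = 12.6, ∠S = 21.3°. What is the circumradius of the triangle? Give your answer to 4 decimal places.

14.3202

The third angle is ∠T = 180° − ∠R − ∠S = 26.10°.
Law of sines: r = t·sin R/sin T ≈ 21.082.
Law of sines: s = t·sin S/sin T ≈ 10.404.
Circumradius = t/(2 sin T) ≈ 14.32.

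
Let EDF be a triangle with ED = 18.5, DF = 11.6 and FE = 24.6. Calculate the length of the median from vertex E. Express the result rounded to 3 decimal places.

m_E ≈ 20.978

Median from E: ½√(2·FE² + 2·ED² − DF²) ≈ 20.978.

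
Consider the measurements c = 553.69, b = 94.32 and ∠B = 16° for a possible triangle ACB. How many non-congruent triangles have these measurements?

0

c·sin B = 553.69·sin(16°) ≈ 152.6.
Since b = 94.32 < 152.6 = c sin B, no triangle exists.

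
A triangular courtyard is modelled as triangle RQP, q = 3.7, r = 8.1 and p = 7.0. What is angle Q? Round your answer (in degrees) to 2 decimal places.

By the law of cosines, cos Q = (p² + r² − q²) / (2·p·r) ≈ 0.88995, so ∠Q ≈ 27.13°.

∠Q ≈ 27.13°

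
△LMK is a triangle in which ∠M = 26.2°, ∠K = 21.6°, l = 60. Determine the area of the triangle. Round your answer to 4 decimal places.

394.9118

The third angle is ∠L = 180° − ∠M − ∠K = 132.20°.
Law of sines: m = l·sin M/sin L ≈ 35.759.
Law of sines: k = l·sin K/sin L ≈ 29.816.
Area = ½·l·m·sin K ≈ 394.91.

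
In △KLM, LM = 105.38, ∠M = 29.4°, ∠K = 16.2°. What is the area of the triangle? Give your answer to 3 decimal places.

The third angle is ∠L = 180° − ∠M − ∠K = 134.40°.
Law of sines: MK = LM·sin L/sin K ≈ 269.87.
Law of sines: KL = LM·sin M/sin K ≈ 185.42.
Area = ½·LM·MK·sin M ≈ 6980.4.

area ≈ 6980.363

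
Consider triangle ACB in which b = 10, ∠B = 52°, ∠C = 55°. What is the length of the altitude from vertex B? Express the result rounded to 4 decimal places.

The third angle is ∠A = 180° − ∠C − ∠B = 73.00°.
Law of sines: a = b·sin A/sin B ≈ 12.136.
Law of sines: c = b·sin C/sin B ≈ 10.395.
Area = ½·b·a·sin C ≈ 49.705.
The altitude from B has length 2·area/b ≈ 9.941.

9.9410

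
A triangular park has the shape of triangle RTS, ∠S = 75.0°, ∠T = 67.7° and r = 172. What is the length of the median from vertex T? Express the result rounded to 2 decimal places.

The third angle is ∠R = 180° − ∠T − ∠S = 37.30°.
Law of sines: t = r·sin T/sin R ≈ 262.61.
Law of sines: s = r·sin S/sin R ≈ 274.16.
Median from T: ½√(2·s² + 2·r² − t²) ≈ 187.44.

187.44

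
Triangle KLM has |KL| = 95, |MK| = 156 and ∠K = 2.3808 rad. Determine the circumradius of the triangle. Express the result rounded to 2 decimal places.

169.80

By the law of cosines, |LM|² = |MK|² + |KL|² − 2·|MK|·|KL|·cos K = 54829, so |LM| ≈ 234.16.
Area = ½·|MK|·|KL|·sin K ≈ 5109.2.
Circumradius = |LM|/(2 sin K) ≈ 169.8.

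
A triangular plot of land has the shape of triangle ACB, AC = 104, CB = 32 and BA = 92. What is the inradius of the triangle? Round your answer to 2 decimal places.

Semiperimeter s = (32 + 92 + 104)/2 = 114.
Heron's formula: area = √(114·82·22·10) ≈ 1434.1.
Inradius = area/s = 1434.1/114 ≈ 12.58.

12.58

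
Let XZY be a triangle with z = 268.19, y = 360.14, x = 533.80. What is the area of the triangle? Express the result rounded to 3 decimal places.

Semiperimeter s = (533.8 + 268.19 + 360.14)/2 = 581.07.
Heron's formula: area = √(581.07·47.265·312.88·220.93) ≈ 43570.

area ≈ 43570.250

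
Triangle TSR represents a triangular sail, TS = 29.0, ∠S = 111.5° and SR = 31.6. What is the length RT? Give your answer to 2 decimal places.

50.11

By the law of cosines, RT² = TS² + SR² − 2·TS·SR·cos S = 2511.3, so RT ≈ 50.113.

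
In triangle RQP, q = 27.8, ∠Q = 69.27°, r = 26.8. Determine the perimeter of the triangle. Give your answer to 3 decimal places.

Law of sines: sin R = r·sin Q/q ≈ 0.90162.
Since q ≥ r, only the acute value applies: ∠R ≈ 64.37°.
Then ∠P = 180° − ∠Q − ∠R ≈ 46.36°.
Law of sines gives p = q·sin P/sin Q ≈ 21.511.
Semiperimeter s = (26.8+27.8+21.511)/2 = 38.055.
Perimeter = 26.8 + 27.8 + 21.511 = 76.111.

perimeter ≈ 76.111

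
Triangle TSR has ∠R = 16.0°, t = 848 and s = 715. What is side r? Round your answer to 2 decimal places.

By the law of cosines, r² = t² + s² − 2·t·s·cos R = 64665, so r ≈ 254.29.

254.29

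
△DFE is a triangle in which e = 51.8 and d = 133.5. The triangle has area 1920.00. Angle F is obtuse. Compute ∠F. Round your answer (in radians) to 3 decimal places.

∠F ≈ 2.553 rad

From area = ½·e·d·sin F, we get sin F = 2·area/(e·d) ≈ 0.55529.
Taking the obtuse solution, ∠F ≈ 2.5529 rad.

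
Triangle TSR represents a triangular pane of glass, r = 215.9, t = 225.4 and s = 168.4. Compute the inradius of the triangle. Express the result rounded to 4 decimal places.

56.2424

Semiperimeter p = (225.4 + 168.4 + 215.9)/2 = 304.85.
Heron's formula: area = √(304.85·79.45·136.45·88.95) ≈ 17145.
Inradius = area/p = 17145/304.85 ≈ 56.242.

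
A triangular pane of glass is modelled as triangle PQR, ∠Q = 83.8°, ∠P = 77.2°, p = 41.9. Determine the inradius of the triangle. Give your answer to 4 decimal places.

The third angle is ∠R = 180° − ∠P − ∠Q = 19.00°.
Law of sines: q = p·sin Q/sin P ≈ 42.716.
Law of sines: r = p·sin R/sin P ≈ 13.989.
Area = ½·p·q·sin R ≈ 291.35.
Semiperimeter s = (41.9+42.716+13.989)/2 = 49.303.
Inradius = area/s = 291.35/49.303 ≈ 5.9095.

5.9095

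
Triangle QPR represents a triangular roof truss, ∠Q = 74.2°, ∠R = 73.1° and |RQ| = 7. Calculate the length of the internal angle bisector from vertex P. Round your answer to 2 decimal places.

The third angle is ∠P = 180° − ∠R − ∠Q = 32.70°.
Law of sines: |PR| = |RQ|·sin Q/sin P ≈ 12.468.
Law of sines: |QP| = |RQ|·sin R/sin P ≈ 12.398.
The bisector from P has length 2·|QP|·|PR|·cos(∠P/2)/(|QP|+|PR|) ≈ 11.93.

t_P ≈ 11.93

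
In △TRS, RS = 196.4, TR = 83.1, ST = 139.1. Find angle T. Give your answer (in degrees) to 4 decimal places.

∠T ≈ 122.1979°

By the law of cosines, cos T = (ST² + TR² − RS²) / (2·ST·TR) ≈ -0.53285, so ∠T ≈ 122.20°.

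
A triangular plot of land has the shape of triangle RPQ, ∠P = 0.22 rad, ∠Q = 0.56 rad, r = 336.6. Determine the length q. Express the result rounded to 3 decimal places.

254.234

The third angle is ∠R = π − ∠P − ∠Q = 2.362 rad.
Law of sines: q = r·sin Q/sin R ≈ 254.23.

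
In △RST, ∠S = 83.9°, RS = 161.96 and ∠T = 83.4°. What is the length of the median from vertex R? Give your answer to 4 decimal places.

The third angle is ∠R = 180° − ∠S − ∠T = 12.70°.
Law of sines: ST = RS·sin R/sin T ≈ 35.844.
Law of sines: TR = RS·sin S/sin T ≈ 162.12.
Median from R: ½√(2·TR² + 2·RS² − ST²) ≈ 161.04.

m_R ≈ 161.0445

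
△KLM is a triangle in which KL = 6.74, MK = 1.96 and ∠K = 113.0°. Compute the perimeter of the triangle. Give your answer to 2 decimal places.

perimeter ≈ 16.42

By the law of cosines, LM² = MK² + KL² − 2·MK·KL·cos K = 59.593, so LM ≈ 7.7196.
Semiperimeter s = (7.7196+1.96+6.74)/2 = 8.2098.
Perimeter = 7.7196 + 1.96 + 6.74 = 16.42.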